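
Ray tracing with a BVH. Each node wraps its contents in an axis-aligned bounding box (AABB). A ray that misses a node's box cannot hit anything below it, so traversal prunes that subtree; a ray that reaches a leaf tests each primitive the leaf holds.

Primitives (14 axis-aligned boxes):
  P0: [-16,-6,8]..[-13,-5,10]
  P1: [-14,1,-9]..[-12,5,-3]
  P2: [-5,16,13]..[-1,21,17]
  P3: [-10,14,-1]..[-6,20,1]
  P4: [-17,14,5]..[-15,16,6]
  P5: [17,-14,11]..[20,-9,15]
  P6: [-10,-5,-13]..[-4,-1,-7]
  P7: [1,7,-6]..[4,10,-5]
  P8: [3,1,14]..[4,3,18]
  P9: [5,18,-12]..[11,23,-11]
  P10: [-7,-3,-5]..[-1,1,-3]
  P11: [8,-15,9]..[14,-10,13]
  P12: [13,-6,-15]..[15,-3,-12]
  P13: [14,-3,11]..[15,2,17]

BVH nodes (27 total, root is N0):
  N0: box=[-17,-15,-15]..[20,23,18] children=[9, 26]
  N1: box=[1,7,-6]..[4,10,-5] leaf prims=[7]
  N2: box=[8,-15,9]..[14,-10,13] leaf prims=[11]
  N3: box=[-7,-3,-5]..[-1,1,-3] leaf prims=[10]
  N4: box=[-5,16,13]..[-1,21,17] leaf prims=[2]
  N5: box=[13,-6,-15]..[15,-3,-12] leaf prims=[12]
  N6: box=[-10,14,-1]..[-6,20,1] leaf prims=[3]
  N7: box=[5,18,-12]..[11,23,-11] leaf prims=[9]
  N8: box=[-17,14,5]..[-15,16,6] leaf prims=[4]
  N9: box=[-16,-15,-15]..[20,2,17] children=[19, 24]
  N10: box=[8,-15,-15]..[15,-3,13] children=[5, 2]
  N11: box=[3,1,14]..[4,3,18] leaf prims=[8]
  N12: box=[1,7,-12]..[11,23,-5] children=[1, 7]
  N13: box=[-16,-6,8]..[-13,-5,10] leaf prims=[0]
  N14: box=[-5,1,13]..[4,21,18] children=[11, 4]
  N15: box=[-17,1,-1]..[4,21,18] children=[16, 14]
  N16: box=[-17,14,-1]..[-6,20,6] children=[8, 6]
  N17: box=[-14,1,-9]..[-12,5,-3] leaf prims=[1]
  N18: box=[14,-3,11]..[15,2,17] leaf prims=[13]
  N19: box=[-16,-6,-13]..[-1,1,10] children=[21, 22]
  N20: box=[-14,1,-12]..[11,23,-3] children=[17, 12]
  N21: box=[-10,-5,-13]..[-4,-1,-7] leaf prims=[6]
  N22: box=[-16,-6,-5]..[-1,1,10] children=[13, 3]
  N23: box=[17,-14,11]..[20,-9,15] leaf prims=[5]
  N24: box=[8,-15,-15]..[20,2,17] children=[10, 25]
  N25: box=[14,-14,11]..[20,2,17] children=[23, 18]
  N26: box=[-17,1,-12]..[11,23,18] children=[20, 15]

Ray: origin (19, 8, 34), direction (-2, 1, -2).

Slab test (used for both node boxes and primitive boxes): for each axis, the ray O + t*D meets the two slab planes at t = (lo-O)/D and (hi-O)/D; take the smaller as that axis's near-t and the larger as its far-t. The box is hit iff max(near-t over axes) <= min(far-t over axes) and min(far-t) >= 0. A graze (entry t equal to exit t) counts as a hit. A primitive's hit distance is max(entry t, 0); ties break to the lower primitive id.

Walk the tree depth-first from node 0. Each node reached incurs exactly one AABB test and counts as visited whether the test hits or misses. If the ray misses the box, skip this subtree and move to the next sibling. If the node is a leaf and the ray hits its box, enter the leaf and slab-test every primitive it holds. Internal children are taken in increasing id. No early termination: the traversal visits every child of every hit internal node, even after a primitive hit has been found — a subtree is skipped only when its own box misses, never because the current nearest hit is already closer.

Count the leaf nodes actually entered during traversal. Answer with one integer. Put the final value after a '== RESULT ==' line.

Trace the traversal:
N0 x:[-1/2,18] y:[-23,15] z:[8,49/2] -> hit [8,15], descend [9, 26]
  N9 x:[-1/2,35/2] y:[-23,-6] z:[17/2,49/2] -> miss, prune
  N26 x:[4,18] y:[-7,15] z:[8,23] -> hit [8,15], descend [15, 20]
    N15 x:[15/2,18] y:[-7,13] z:[8,35/2] -> hit [8,13], descend [14, 16]
      N14 x:[15/2,12] y:[-7,13] z:[8,21/2] -> hit [8,21/2], descend [4, 11]
        N4 x:[10,12] y:[8,13] z:[17/2,21/2] -> hit [10,21/2] leaf, test {P2@t=10}
        N11 x:[15/2,8] y:[-7,-5] z:[8,10] -> miss, prune
      N16 x:[25/2,18] y:[6,12] z:[14,35/2] -> miss, prune
    N20 x:[4,33/2] y:[-7,15] z:[37/2,23] -> miss, prune

9 AABB tests over nodes [0, 9, 26, 15, 14, 4, 11, 16, 20]; 1 leaf entered; closest P2.

== RESULT ==
1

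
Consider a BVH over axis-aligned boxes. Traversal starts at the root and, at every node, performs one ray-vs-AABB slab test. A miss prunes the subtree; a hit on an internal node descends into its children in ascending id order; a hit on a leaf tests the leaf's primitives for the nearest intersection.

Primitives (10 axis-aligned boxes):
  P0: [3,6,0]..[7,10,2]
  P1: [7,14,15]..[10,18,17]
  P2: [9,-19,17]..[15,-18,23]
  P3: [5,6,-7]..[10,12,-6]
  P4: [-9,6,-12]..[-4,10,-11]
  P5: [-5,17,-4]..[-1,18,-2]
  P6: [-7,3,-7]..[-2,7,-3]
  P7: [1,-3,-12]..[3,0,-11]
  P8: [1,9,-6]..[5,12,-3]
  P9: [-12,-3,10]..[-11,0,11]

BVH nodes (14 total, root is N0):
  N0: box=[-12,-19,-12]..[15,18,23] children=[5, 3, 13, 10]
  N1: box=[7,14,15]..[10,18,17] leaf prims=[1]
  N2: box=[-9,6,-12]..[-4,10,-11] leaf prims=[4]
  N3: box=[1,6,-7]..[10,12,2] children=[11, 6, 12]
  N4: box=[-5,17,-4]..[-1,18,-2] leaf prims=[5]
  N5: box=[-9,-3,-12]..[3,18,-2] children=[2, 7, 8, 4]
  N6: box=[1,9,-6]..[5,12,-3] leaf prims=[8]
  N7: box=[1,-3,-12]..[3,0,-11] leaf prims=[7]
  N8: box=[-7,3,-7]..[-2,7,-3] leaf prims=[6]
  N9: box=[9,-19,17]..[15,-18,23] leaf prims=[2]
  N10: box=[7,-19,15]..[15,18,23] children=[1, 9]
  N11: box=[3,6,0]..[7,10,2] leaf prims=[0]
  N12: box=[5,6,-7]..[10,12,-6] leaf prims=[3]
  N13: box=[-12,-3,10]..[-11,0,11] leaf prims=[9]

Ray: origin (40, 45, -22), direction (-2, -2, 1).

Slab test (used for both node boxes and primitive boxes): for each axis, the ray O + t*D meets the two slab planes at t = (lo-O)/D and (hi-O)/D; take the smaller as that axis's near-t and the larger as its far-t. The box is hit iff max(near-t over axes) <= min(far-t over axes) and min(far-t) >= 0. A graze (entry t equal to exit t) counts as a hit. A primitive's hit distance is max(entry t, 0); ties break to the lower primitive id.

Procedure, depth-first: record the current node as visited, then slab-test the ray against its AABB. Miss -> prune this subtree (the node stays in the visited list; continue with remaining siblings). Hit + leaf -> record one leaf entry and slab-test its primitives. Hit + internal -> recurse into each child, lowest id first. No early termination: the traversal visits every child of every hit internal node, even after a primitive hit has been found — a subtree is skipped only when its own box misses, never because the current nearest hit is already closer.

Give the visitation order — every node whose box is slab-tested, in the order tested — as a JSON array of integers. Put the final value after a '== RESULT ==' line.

Trace the traversal:
N0 x:[25/2,26] y:[27/2,32] z:[10,45] -> hit [27/2,26], descend [3, 5, 10, 13]
  N3 x:[15,39/2] y:[33/2,39/2] z:[15,24] -> hit [33/2,39/2], descend [6, 11, 12]
    N6 x:[35/2,39/2] y:[33/2,18] z:[16,19] -> hit [35/2,18] leaf, test {P8@t=35/2}
    N11 x:[33/2,37/2] y:[35/2,39/2] z:[22,24] -> miss, prune
    N12 x:[15,35/2] y:[33/2,39/2] z:[15,16] -> miss, prune
  N5 x:[37/2,49/2] y:[27/2,24] z:[10,20] -> hit [37/2,20], descend [2, 4, 7, 8]
    N2 x:[22,49/2] y:[35/2,39/2] z:[10,11] -> miss, prune
    N4 x:[41/2,45/2] y:[27/2,14] z:[18,20] -> miss, prune
    N7 x:[37/2,39/2] y:[45/2,24] z:[10,11] -> miss, prune
    N8 x:[21,47/2] y:[19,21] z:[15,19] -> miss, prune
  N10 x:[25/2,33/2] y:[27/2,32] z:[37,45] -> miss, prune
  N13 x:[51/2,26] y:[45/2,24] z:[32,33] -> miss, prune

Summary -> nodes [0, 3, 6, 11, 12, 5, 2, 4, 7, 8, 10, 13]; box-tests=12; leaf-entries=1; first=P8

== RESULT ==
[0, 3, 6, 11, 12, 5, 2, 4, 7, 8, 10, 13]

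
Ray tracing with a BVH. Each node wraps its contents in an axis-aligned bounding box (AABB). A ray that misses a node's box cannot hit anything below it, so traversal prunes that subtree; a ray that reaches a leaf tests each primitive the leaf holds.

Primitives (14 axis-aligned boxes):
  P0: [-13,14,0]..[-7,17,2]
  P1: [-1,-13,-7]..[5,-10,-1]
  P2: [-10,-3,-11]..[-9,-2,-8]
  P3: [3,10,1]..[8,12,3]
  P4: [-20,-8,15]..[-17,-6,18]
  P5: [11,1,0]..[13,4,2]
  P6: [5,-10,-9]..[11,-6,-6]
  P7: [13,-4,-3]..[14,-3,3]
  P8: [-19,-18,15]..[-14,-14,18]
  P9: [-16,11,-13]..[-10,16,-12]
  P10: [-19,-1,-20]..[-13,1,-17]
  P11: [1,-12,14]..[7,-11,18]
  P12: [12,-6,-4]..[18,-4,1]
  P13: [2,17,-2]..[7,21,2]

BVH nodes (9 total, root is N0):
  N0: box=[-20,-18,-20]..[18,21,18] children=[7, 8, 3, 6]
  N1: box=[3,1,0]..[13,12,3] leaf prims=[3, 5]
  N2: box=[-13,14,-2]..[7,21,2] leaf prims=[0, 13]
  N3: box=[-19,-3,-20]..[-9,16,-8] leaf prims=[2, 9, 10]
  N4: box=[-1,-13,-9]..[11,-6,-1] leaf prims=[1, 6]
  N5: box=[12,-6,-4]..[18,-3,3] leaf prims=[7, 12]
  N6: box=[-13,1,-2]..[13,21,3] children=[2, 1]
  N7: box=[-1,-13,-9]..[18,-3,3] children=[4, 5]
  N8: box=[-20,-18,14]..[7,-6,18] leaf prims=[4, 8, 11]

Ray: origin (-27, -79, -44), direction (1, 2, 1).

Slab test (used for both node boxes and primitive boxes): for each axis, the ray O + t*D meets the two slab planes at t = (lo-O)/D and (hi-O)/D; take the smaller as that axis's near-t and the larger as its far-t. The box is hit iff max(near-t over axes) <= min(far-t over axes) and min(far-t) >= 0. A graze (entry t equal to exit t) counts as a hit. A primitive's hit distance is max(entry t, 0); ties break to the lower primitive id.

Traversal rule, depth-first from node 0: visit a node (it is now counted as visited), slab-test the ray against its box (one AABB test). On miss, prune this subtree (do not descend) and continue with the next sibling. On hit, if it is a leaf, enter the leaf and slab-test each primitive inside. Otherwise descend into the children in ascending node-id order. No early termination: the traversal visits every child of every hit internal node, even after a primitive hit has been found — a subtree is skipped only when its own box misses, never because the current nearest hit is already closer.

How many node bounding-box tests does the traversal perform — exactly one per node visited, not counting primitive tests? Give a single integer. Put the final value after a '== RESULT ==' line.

Walk:
N0 x:[7,45] y:[61/2,50] z:[24,62] -> hit [61/2,45], descend [3, 6, 7, 8]
  N3 x:[8,18] y:[38,95/2] z:[24,36] -> miss, prune
  N6 x:[14,40] y:[40,50] z:[42,47] -> miss, prune
  N7 x:[26,45] y:[33,38] z:[35,47] -> hit [35,38], descend [4, 5]
    N4 x:[26,38] y:[33,73/2] z:[35,43] -> hit [35,73/2] leaf, test {P1(miss), P6@t=35}
    N5 x:[39,45] y:[73/2,38] z:[40,47] -> miss, prune
  N8 x:[7,34] y:[61/2,73/2] z:[58,62] -> miss, prune

Summary -> nodes [0, 3, 6, 7, 4, 5, 8]; box-tests=7; leaf-entries=1; first=P6

== RESULT ==
7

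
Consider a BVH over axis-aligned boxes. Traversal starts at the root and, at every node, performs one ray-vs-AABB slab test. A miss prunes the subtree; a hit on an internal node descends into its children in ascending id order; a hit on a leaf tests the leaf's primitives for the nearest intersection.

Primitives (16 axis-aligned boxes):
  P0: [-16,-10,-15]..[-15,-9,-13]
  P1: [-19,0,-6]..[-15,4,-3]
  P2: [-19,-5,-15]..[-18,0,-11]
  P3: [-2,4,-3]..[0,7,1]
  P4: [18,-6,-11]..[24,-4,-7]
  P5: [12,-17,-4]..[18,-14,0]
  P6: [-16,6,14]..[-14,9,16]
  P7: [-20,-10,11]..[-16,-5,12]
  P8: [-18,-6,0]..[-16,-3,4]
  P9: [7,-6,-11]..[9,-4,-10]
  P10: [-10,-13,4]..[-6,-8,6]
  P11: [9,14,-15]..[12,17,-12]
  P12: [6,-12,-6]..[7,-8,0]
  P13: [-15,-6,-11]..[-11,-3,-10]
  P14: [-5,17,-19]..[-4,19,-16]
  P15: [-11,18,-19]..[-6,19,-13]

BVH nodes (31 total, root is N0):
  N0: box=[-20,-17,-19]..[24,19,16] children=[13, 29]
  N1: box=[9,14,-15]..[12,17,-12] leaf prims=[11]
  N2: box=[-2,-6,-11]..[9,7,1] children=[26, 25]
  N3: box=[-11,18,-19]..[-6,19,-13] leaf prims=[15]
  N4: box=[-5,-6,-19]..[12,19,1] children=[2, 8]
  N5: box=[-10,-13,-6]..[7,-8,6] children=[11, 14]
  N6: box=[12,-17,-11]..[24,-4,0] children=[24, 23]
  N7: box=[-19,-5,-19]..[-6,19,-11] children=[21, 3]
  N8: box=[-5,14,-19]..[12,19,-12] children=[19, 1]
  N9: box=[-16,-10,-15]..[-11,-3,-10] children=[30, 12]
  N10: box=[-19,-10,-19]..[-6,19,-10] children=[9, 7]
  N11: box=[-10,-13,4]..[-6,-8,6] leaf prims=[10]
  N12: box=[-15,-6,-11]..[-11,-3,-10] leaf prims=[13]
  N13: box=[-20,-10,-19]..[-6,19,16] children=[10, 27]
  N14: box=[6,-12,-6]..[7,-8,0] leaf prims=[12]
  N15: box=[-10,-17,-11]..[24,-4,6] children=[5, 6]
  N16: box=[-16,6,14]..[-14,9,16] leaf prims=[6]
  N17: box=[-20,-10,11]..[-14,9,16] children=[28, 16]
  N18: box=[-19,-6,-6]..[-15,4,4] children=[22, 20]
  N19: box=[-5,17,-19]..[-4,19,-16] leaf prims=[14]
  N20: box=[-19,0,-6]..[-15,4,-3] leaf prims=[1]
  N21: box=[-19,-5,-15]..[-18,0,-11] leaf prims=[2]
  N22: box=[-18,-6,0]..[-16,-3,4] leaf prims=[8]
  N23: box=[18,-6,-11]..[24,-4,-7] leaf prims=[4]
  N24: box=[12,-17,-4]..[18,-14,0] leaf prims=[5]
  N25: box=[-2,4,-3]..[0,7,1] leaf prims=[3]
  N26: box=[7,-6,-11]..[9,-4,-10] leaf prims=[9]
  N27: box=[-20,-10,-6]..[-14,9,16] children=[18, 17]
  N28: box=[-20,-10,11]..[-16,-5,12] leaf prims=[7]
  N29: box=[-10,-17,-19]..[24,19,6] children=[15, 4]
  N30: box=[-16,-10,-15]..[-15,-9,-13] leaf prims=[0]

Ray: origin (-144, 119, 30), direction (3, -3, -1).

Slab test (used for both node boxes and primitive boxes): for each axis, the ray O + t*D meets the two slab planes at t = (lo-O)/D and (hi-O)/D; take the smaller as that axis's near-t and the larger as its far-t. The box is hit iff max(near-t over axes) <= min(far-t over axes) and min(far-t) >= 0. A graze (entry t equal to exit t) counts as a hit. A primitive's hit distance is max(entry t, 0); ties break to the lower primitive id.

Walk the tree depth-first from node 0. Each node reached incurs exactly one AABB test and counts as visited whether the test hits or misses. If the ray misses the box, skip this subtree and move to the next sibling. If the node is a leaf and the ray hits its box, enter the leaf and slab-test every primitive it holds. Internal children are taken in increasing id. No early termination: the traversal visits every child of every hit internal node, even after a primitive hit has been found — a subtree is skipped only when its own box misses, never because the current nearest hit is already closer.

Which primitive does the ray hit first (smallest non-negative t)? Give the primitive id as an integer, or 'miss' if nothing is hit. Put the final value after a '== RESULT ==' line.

Walk:
N0 x:[124/3,56] y:[100/3,136/3] z:[14,49] -> hit [124/3,136/3], descend [13, 29]
  N13 x:[124/3,46] y:[100/3,43] z:[14,49] -> hit [124/3,43], descend [10, 27]
    N10 x:[125/3,46] y:[100/3,43] z:[40,49] -> hit [125/3,43], descend [7, 9]
      N7 x:[125/3,46] y:[100/3,124/3] z:[41,49] -> miss, prune
      N9 x:[128/3,133/3] y:[122/3,43] z:[40,45] -> hit [128/3,43], descend [12, 30]
        N12 x:[43,133/3] y:[122/3,125/3] z:[40,41] -> miss, prune
        N30 x:[128/3,43] y:[128/3,43] z:[43,45] -> hit [43,43] leaf, test {P0@t=43}
    N27 x:[124/3,130/3] y:[110/3,43] z:[14,36] -> miss, prune
  N29 x:[134/3,56] y:[100/3,136/3] z:[24,49] -> hit [134/3,136/3], descend [4, 15]
    N4 x:[139/3,52] y:[100/3,125/3] z:[29,49] -> miss, prune
    N15 x:[134/3,56] y:[41,136/3] z:[24,41] -> miss, prune

order=[0, 13, 10, 7, 9, 12, 30, 27, 29, 4, 15]  |boxes|=11  |leaves|=1  hit=P0

== RESULT ==
0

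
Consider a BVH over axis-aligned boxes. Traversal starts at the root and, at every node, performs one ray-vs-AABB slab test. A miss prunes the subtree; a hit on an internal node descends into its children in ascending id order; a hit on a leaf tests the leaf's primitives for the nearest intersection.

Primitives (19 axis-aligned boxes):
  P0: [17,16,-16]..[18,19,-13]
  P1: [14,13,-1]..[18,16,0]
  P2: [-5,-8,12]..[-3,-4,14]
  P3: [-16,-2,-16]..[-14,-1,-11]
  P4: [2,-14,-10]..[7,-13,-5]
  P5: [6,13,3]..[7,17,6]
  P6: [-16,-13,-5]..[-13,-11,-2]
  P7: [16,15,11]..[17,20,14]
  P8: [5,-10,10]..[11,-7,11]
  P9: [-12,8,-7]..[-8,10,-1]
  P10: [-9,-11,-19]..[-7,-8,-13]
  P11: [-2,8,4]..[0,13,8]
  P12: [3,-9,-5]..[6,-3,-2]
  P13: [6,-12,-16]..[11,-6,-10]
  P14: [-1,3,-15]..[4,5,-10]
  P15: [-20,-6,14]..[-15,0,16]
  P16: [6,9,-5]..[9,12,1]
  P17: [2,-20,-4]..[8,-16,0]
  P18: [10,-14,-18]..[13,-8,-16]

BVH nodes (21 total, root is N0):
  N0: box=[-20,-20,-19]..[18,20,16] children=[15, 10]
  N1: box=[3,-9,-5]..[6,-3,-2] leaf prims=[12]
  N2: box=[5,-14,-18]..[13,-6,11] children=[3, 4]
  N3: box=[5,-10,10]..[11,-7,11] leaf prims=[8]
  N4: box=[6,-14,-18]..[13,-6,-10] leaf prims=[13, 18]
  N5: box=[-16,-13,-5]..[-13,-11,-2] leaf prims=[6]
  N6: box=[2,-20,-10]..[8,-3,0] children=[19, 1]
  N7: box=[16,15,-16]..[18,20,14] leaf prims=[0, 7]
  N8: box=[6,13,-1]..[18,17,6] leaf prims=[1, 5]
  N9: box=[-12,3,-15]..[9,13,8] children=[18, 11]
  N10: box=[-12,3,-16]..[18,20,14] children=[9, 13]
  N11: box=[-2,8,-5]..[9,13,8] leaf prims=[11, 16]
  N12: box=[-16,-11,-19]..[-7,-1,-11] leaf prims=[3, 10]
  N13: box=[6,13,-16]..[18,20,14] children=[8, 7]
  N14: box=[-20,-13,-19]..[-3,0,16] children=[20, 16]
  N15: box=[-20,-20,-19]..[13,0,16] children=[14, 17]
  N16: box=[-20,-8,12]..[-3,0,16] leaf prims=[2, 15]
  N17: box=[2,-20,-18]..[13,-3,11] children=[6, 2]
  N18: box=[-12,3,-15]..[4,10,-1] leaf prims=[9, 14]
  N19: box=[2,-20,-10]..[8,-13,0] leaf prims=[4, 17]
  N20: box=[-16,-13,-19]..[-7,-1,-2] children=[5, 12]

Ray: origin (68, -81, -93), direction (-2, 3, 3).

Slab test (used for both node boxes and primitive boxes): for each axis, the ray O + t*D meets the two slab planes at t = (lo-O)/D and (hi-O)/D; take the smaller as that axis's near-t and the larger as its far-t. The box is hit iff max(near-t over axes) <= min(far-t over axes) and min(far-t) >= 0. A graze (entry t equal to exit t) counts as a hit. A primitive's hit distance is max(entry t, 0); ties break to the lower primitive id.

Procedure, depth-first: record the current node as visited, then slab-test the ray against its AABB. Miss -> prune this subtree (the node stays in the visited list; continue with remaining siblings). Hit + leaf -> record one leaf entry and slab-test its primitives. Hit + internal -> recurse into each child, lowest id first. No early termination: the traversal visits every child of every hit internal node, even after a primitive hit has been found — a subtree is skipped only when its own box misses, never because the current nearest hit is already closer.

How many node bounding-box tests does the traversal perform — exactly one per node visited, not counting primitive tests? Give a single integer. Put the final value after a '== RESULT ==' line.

Walk:
N0 x:[25,44] y:[61/3,101/3] z:[74/3,109/3] -> hit [25,101/3], descend [10, 15]
  N10 x:[25,40] y:[28,101/3] z:[77/3,107/3] -> hit [28,101/3], descend [9, 13]
    N9 x:[59/2,40] y:[28,94/3] z:[26,101/3] -> hit [59/2,94/3], descend [11, 18]
      N11 x:[59/2,35] y:[89/3,94/3] z:[88/3,101/3] -> hit [89/3,94/3] leaf, test {P11(miss), P16@t=30}
      N18 x:[32,40] y:[28,91/3] z:[26,92/3] -> miss, prune
    N13 x:[25,31] y:[94/3,101/3] z:[77/3,107/3] -> miss, prune
  N15 x:[55/2,44] y:[61/3,27] z:[74/3,109/3] -> miss, prune

Summary -> nodes [0, 10, 9, 11, 18, 13, 15]; box-tests=7; leaf-entries=1; first=P16

== RESULT ==
7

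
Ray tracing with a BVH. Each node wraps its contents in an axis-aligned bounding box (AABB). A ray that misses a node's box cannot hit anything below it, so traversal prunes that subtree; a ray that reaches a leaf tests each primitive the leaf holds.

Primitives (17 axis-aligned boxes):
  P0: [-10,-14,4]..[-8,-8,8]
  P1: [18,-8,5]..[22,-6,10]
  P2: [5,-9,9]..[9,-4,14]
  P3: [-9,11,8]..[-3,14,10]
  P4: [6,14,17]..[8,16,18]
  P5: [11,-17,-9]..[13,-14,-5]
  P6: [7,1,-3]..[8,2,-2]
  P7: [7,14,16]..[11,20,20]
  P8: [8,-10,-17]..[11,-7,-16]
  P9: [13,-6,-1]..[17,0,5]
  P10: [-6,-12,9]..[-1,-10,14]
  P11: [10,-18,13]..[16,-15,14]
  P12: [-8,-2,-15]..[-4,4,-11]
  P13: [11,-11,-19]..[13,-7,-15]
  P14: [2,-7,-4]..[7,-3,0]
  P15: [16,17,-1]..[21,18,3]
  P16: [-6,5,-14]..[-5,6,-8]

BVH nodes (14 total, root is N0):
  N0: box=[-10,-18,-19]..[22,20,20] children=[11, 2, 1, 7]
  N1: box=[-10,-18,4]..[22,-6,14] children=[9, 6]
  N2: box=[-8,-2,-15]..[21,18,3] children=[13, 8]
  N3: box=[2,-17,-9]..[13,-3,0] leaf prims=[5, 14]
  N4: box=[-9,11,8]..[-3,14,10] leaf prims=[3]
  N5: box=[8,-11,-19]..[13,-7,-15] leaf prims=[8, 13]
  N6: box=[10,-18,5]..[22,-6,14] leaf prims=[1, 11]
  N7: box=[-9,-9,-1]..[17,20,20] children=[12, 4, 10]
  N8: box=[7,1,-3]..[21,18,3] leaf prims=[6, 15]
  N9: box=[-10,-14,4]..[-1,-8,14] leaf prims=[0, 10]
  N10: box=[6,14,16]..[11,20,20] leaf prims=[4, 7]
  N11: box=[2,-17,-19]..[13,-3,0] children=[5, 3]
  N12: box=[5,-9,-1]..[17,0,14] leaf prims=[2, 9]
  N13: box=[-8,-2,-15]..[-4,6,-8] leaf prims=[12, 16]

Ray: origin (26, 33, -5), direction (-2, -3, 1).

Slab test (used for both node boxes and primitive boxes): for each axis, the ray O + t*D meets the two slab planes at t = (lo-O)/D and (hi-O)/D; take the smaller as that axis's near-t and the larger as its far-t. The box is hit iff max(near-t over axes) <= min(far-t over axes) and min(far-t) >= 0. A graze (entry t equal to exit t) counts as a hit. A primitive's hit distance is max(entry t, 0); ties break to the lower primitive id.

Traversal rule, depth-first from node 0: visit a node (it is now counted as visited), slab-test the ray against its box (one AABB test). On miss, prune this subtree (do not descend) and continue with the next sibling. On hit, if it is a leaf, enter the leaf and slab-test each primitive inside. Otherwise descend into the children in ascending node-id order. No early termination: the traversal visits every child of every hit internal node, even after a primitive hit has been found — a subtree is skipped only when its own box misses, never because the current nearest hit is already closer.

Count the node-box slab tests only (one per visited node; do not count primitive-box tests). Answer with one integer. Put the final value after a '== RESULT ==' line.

Walk:
N0 x:[2,18] y:[13/3,17] z:[-14,25] -> hit [13/3,17], descend [1, 2, 7, 11]
  N1 x:[2,18] y:[13,17] z:[9,19] -> hit [13,17], descend [6, 9]
    N6 x:[2,8] y:[13,17] z:[10,19] -> miss, prune
    N9 x:[27/2,18] y:[41/3,47/3] z:[9,19] -> hit [41/3,47/3] leaf, test {P0(miss), P10@t=43/3}
  N2 x:[5/2,17] y:[5,35/3] z:[-10,8] -> hit [5,8], descend [8, 13]
    N8 x:[5/2,19/2] y:[5,32/3] z:[2,8] -> hit [5,8] leaf, test {P6(miss), P15@t=5}
    N13 x:[15,17] y:[9,35/3] z:[-10,-3] -> miss, prune
  N7 x:[9/2,35/2] y:[13/3,14] z:[4,25] -> hit [9/2,14], descend [4, 10, 12]
    N4 x:[29/2,35/2] y:[19/3,22/3] z:[13,15] -> miss, prune
    N10 x:[15/2,10] y:[13/3,19/3] z:[21,25] -> miss, prune
    N12 x:[9/2,21/2] y:[11,14] z:[4,19] -> miss, prune
  N11 x:[13/2,12] y:[12,50/3] z:[-14,5] -> miss, prune

Visited [0, 1, 6, 9, 2, 8, 13, 7, 4, 10, 12, 11]. Tests: 12 box, 2 leaf. Nearest: P15.

== RESULT ==
12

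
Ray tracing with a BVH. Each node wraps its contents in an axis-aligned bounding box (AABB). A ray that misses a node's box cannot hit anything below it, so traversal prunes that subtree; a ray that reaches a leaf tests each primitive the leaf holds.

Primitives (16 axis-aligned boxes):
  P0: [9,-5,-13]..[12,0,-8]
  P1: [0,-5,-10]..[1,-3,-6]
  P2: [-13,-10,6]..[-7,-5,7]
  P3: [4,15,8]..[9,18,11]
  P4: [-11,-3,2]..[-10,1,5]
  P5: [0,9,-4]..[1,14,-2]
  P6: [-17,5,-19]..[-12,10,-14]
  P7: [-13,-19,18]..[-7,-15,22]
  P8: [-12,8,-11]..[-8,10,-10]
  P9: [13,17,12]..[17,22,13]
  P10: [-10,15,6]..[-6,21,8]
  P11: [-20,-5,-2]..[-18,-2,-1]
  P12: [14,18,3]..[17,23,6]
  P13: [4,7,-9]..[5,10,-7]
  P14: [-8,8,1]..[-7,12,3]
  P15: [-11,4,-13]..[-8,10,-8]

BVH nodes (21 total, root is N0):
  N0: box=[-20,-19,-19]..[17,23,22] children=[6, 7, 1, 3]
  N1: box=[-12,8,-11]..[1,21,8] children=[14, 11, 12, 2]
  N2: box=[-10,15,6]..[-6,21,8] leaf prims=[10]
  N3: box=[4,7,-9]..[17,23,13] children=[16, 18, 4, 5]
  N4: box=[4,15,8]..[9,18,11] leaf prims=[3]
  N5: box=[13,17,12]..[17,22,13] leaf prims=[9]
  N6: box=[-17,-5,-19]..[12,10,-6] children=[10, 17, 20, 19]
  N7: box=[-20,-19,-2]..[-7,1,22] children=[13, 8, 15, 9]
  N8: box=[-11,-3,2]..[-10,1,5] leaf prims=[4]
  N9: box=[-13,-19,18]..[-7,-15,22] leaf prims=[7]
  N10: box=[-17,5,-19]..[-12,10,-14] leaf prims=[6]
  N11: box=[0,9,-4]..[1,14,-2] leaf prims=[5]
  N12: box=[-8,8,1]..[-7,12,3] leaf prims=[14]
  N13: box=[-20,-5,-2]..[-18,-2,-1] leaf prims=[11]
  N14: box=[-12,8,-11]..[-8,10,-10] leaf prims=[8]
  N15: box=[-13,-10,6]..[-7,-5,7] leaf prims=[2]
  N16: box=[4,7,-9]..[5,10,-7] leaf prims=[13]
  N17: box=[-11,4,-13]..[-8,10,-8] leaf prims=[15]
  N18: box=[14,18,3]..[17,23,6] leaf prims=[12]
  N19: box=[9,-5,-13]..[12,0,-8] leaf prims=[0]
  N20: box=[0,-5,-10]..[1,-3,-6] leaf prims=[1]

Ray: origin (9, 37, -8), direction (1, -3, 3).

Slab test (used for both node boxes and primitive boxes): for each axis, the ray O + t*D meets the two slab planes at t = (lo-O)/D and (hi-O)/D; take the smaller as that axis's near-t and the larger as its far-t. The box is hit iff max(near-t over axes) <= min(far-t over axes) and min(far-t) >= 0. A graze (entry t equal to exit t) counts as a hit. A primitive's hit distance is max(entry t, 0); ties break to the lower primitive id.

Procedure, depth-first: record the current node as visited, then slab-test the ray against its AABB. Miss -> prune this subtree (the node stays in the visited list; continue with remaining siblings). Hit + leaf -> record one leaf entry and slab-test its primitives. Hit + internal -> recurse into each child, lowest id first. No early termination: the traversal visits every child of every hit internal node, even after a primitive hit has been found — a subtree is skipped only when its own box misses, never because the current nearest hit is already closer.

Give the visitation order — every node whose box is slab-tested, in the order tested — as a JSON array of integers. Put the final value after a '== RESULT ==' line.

Trace the traversal:
N0 x:[-29,8] y:[14/3,56/3] z:[-11/3,10] -> hit [14/3,8], descend [1, 3, 6, 7]
  N1 x:[-21,-8] y:[16/3,29/3] z:[-1,16/3] -> miss, prune
  N3 x:[-5,8] y:[14/3,10] z:[-1/3,7] -> hit [14/3,7], descend [4, 5, 16, 18]
    N4 x:[-5,0] y:[19/3,22/3] z:[16/3,19/3] -> miss, prune
    N5 x:[4,8] y:[5,20/3] z:[20/3,7] -> hit [20/3,20/3] leaf, test {P9@t=20/3}
    N16 x:[-5,-4] y:[9,10] z:[-1/3,1/3] -> miss, prune
    N18 x:[5,8] y:[14/3,19/3] z:[11/3,14/3] -> miss, prune
  N6 x:[-26,3] y:[9,14] z:[-11/3,2/3] -> miss, prune
  N7 x:[-29,-16] y:[12,56/3] z:[2,10] -> miss, prune

9 AABB tests over nodes [0, 1, 3, 4, 5, 16, 18, 6, 7]; 1 leaf entered; closest P9.

== RESULT ==
[0, 1, 3, 4, 5, 16, 18, 6, 7]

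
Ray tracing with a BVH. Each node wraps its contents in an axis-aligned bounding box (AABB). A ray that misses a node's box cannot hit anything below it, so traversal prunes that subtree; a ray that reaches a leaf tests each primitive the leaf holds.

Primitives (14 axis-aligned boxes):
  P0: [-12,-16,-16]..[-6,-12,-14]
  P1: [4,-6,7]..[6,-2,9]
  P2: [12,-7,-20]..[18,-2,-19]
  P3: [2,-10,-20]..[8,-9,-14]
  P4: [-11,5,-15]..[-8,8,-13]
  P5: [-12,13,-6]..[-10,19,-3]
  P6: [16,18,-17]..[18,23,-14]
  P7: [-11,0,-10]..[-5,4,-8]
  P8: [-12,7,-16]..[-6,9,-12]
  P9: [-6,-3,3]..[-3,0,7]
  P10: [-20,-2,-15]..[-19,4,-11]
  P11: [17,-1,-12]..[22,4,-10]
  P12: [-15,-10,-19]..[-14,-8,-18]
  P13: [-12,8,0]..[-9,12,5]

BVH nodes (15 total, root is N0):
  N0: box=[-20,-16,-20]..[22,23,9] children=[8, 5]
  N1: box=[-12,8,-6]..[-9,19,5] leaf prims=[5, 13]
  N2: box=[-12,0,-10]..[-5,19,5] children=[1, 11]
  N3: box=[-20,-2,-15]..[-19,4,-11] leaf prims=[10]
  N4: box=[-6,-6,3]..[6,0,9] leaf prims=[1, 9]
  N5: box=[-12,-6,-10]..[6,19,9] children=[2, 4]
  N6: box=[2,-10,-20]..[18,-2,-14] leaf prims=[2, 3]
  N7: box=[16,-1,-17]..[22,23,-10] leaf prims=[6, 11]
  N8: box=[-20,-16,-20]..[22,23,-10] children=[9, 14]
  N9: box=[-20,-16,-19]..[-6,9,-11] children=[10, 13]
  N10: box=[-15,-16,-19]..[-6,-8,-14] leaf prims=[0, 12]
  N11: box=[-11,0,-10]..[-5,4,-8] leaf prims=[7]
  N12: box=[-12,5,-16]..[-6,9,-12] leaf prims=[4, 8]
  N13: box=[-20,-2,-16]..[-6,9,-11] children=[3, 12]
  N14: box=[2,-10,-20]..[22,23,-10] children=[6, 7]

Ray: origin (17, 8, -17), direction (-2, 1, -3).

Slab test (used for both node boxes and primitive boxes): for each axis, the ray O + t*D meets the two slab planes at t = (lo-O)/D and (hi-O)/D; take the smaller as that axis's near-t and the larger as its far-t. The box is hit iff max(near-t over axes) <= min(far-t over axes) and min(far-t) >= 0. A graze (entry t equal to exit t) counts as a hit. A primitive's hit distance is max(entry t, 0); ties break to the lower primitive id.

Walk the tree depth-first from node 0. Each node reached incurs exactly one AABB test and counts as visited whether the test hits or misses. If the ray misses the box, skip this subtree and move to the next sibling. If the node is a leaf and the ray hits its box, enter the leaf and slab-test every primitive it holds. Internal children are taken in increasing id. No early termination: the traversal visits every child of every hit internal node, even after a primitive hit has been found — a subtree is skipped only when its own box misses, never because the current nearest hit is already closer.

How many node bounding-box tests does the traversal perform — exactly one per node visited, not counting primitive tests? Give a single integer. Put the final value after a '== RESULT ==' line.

Walk:
N0 x:[-5/2,37/2] y:[-24,15] z:[-26/3,1] -> hit [-5/2,1], descend [5, 8]
  N5 x:[11/2,29/2] y:[-14,11] z:[-26/3,-7/3] -> miss, prune
  N8 x:[-5/2,37/2] y:[-24,15] z:[-7/3,1] -> hit [-7/3,1], descend [9, 14]
    N9 x:[23/2,37/2] y:[-24,1] z:[-2,2/3] -> miss, prune
    N14 x:[-5/2,15/2] y:[-18,15] z:[-7/3,1] -> hit [-7/3,1], descend [6, 7]
      N6 x:[-1/2,15/2] y:[-18,-10] z:[-1,1] -> miss, prune
      N7 x:[-5/2,1/2] y:[-9,15] z:[-7/3,0] -> hit [-7/3,0] leaf, test {P6(miss), P11(miss)}

7 AABB tests over nodes [0, 5, 8, 9, 14, 6, 7]; 1 leaf entered; closest miss.

== RESULT ==
7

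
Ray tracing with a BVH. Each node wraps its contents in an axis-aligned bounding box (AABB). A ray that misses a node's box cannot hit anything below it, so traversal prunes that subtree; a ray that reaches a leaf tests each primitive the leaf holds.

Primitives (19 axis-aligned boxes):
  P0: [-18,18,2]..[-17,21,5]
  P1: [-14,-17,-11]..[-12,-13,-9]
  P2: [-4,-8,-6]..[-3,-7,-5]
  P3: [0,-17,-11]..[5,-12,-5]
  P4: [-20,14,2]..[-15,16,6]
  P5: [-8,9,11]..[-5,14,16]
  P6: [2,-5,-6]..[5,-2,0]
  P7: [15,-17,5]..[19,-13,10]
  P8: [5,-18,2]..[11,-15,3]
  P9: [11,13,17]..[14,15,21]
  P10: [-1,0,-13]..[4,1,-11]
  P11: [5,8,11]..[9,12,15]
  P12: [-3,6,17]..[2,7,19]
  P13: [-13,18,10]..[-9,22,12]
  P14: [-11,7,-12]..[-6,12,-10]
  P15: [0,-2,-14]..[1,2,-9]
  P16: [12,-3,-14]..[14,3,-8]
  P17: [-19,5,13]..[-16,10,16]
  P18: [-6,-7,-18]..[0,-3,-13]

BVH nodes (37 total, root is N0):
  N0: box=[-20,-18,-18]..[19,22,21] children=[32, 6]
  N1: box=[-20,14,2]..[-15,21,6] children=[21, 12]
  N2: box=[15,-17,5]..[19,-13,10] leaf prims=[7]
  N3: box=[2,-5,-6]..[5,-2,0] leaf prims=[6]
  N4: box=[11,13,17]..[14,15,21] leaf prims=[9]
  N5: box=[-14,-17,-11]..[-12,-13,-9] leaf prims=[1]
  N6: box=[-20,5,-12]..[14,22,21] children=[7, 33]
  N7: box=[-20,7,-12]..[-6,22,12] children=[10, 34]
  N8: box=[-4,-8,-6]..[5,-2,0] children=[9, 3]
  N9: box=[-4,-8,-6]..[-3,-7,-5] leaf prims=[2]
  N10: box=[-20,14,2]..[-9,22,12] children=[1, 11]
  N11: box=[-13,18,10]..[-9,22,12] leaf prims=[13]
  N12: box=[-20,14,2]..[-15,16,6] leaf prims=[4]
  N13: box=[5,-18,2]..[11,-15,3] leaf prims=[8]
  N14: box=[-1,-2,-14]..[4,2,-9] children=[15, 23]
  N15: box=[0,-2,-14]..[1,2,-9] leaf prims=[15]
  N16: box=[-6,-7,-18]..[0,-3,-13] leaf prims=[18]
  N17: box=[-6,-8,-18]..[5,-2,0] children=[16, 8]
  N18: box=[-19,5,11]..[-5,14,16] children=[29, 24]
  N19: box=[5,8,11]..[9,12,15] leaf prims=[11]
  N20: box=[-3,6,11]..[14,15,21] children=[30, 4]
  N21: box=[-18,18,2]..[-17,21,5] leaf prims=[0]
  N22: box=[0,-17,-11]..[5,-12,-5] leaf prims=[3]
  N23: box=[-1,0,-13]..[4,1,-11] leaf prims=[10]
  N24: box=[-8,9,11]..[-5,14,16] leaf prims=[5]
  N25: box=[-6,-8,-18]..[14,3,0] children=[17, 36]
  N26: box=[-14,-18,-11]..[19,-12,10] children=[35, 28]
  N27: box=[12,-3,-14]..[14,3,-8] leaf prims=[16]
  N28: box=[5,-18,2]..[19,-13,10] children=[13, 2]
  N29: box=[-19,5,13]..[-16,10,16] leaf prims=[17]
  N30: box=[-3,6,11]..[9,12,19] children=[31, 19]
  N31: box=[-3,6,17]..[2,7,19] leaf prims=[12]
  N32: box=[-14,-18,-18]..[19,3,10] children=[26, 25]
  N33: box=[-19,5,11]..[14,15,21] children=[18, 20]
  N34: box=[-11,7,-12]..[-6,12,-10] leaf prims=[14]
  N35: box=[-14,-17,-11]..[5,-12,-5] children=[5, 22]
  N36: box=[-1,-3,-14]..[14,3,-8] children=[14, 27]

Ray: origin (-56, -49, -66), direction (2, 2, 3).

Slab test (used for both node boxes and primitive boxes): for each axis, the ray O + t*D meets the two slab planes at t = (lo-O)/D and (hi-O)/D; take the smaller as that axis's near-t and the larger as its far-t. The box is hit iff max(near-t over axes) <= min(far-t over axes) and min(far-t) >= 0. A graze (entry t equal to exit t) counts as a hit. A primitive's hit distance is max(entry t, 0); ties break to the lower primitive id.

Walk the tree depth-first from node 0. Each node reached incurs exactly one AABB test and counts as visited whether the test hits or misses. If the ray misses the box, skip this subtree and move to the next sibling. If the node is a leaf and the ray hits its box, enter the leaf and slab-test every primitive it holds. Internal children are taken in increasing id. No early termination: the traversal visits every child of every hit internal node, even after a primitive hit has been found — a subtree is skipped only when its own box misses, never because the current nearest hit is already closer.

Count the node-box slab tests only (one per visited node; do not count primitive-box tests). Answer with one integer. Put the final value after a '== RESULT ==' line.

Walk:
N0 x:[18,75/2] y:[31/2,71/2] z:[16,29] -> hit [18,29], descend [6, 32]
  N6 x:[18,35] y:[27,71/2] z:[18,29] -> hit [27,29], descend [7, 33]
    N7 x:[18,25] y:[28,71/2] z:[18,26] -> miss, prune
    N33 x:[37/2,35] y:[27,32] z:[77/3,29] -> hit [27,29], descend [18, 20]
      N18 x:[37/2,51/2] y:[27,63/2] z:[77/3,82/3] -> miss, prune
      N20 x:[53/2,35] y:[55/2,32] z:[77/3,29] -> hit [55/2,29], descend [4, 30]
        N4 x:[67/2,35] y:[31,32] z:[83/3,29] -> miss, prune
        N30 x:[53/2,65/2] y:[55/2,61/2] z:[77/3,85/3] -> hit [55/2,85/3], descend [19, 31]
          N19 x:[61/2,65/2] y:[57/2,61/2] z:[77/3,27] -> miss, prune
          N31 x:[53/2,29] y:[55/2,28] z:[83/3,85/3] -> hit [83/3,28] leaf, test {P12@t=83/3}
  N32 x:[21,75/2] y:[31/2,26] z:[16,76/3] -> hit [21,76/3], descend [25, 26]
    N25 x:[25,35] y:[41/2,26] z:[16,22] -> miss, prune
    N26 x:[21,75/2] y:[31/2,37/2] z:[55/3,76/3] -> miss, prune

13 AABB tests over nodes [0, 6, 7, 33, 18, 20, 4, 30, 19, 31, 32, 25, 26]; 1 leaf entered; closest P12.

== RESULT ==
13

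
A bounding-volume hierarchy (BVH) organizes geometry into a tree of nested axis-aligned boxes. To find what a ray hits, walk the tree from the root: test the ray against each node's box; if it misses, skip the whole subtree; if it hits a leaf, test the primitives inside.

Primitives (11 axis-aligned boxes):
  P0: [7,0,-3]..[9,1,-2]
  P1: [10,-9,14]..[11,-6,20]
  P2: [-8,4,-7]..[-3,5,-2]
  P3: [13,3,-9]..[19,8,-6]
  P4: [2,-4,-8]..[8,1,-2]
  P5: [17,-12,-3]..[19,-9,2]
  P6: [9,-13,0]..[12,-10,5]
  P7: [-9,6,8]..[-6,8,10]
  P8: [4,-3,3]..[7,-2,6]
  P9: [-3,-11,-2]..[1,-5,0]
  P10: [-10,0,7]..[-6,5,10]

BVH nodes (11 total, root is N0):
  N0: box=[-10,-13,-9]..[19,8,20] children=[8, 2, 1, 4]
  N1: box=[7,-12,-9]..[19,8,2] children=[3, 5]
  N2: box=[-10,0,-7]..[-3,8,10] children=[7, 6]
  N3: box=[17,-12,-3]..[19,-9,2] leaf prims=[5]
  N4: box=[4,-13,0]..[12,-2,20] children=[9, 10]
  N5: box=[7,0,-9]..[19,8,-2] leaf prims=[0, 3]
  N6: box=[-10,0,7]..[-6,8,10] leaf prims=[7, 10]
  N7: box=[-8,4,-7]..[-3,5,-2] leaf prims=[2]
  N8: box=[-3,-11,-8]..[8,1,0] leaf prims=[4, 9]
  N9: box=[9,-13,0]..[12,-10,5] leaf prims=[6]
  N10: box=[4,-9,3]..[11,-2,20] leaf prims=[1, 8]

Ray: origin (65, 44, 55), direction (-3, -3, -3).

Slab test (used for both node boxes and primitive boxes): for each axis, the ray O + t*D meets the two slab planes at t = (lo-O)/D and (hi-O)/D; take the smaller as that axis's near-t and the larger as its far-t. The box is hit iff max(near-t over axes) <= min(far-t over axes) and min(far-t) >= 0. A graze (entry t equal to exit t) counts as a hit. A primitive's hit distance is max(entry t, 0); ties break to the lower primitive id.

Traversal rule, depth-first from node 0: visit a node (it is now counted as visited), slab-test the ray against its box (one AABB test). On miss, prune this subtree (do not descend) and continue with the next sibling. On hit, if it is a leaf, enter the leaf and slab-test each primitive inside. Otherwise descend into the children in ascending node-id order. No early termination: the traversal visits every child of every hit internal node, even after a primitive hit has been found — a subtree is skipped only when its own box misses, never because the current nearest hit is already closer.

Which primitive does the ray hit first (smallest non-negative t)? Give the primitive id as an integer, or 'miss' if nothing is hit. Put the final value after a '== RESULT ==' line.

Trace the traversal:
N0 x:[46/3,25] y:[12,19] z:[35/3,64/3] -> hit [46/3,19], descend [1, 2, 4, 8]
  N1 x:[46/3,58/3] y:[12,56/3] z:[53/3,64/3] -> hit [53/3,56/3], descend [3, 5]
    N3 x:[46/3,16] y:[53/3,56/3] z:[53/3,58/3] -> miss, prune
    N5 x:[46/3,58/3] y:[12,44/3] z:[19,64/3] -> miss, prune
  N2 x:[68/3,25] y:[12,44/3] z:[15,62/3] -> miss, prune
  N4 x:[53/3,61/3] y:[46/3,19] z:[35/3,55/3] -> hit [53/3,55/3], descend [9, 10]
    N9 x:[53/3,56/3] y:[18,19] z:[50/3,55/3] -> hit [18,55/3] leaf, test {P6@t=18}
    N10 x:[18,61/3] y:[46/3,53/3] z:[35/3,52/3] -> miss, prune
  N8 x:[19,68/3] y:[43/3,55/3] z:[55/3,21] -> miss, prune

order=[0, 1, 3, 5, 2, 4, 9, 10, 8]  |boxes|=9  |leaves|=1  hit=P6

== RESULT ==
6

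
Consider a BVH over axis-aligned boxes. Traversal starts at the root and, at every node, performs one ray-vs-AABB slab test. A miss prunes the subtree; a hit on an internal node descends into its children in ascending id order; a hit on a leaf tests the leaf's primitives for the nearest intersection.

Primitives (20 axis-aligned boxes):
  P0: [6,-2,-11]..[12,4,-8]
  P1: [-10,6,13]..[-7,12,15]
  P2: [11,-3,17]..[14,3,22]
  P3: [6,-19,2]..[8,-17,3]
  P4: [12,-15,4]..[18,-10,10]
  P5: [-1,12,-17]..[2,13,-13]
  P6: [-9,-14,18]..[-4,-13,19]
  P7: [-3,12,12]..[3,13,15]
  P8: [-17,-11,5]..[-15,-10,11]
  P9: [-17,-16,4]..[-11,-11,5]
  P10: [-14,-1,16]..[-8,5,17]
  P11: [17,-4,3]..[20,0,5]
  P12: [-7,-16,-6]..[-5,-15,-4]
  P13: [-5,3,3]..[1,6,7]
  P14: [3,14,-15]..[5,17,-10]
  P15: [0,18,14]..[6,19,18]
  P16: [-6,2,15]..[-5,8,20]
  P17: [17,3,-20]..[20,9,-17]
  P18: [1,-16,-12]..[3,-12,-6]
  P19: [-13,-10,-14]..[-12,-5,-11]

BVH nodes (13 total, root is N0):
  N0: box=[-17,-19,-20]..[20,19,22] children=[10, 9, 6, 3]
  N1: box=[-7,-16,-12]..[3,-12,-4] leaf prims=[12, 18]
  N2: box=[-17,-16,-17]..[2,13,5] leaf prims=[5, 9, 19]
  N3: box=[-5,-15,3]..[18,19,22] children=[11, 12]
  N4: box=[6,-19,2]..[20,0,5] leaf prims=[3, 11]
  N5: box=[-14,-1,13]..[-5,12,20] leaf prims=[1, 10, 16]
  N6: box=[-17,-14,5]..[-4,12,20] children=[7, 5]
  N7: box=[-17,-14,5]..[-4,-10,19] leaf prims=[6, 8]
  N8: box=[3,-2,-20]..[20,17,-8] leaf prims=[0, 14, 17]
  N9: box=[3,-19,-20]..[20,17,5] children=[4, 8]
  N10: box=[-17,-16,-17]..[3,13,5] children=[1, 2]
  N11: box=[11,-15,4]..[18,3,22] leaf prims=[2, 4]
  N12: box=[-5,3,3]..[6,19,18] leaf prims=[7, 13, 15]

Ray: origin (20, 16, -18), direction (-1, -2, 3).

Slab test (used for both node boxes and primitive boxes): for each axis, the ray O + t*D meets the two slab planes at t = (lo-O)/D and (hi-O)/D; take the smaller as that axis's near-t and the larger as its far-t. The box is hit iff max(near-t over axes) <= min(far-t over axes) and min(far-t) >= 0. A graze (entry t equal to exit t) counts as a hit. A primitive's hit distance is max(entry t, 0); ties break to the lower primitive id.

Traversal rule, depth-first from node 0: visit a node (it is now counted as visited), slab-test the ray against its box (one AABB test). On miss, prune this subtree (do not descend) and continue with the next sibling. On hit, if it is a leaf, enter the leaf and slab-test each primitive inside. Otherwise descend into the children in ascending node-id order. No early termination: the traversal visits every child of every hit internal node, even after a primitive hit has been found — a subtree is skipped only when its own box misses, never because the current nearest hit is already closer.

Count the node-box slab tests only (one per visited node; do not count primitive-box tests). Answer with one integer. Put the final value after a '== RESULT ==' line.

Walk:
N0 x:[0,37] y:[-3/2,35/2] z:[-2/3,40/3] -> hit [0,40/3], descend [3, 6, 9, 10]
  N3 x:[2,25] y:[-3/2,31/2] z:[7,40/3] -> hit [7,40/3], descend [11, 12]
    N11 x:[2,9] y:[13/2,31/2] z:[22/3,40/3] -> hit [22/3,9] leaf, test {P2(miss), P4(miss)}
    N12 x:[14,25] y:[-3/2,13/2] z:[7,12] -> miss, prune
  N6 x:[24,37] y:[2,15] z:[23/3,38/3] -> miss, prune
  N9 x:[0,17] y:[-1/2,35/2] z:[-2/3,23/3] -> hit [0,23/3], descend [4, 8]
    N4 x:[0,14] y:[8,35/2] z:[20/3,23/3] -> miss, prune
    N8 x:[0,17] y:[-1/2,9] z:[-2/3,10/3] -> hit [0,10/3] leaf, test {P0(miss), P14(miss), P17(miss)}
  N10 x:[17,37] y:[3/2,16] z:[1/3,23/3] -> miss, prune

9 AABB tests over nodes [0, 3, 11, 12, 6, 9, 4, 8, 10]; 2 leaves entered; closest miss.

== RESULT ==
9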